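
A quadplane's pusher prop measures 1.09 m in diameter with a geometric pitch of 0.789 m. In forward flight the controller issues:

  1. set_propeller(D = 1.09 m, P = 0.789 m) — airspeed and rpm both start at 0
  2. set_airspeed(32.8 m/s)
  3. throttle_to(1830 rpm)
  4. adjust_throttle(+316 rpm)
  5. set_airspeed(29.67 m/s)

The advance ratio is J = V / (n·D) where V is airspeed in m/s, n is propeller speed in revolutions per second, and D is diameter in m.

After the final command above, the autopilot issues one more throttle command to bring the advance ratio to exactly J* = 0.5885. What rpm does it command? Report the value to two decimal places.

rpm = 2775.21

set_propeller: D = 1.09 m, P = 0.789 m (p = P/D = 0.723853); state ← (V=0, rpm=0)
set_airspeed(32.8): V ← 32.8 m/s
throttle_to(1830): rpm ← 1830
adjust_throttle(+316): rpm ← 1830 +316 = 2146
set_airspeed(29.67): V ← 29.67 m/s
final state: V = 29.67 m/s, rpm = 2146 → n = rpm/60 = 35.766667 rev/s
target J* = 0.5885; solve J* = V/(n·D) for n: n = V/(J*·D) = 29.67/(0.5885 × 1.09) = 46.253498 rev/s
rpm = 60·n = 2775.209871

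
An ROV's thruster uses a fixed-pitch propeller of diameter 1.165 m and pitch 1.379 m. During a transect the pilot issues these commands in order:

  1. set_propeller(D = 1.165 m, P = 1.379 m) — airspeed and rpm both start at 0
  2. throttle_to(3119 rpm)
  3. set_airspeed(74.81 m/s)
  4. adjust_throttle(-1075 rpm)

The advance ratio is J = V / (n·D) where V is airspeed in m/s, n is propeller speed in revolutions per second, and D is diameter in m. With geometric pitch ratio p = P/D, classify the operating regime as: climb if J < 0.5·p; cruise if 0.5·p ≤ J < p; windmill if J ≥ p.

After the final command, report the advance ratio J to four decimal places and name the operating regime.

set_propeller: D = 1.165 m, P = 1.379 m (p = P/D = 1.183691); state ← (V=0, rpm=0)
throttle_to(3119): rpm ← 3119
set_airspeed(74.81): V ← 74.81 m/s
adjust_throttle(-1075): rpm ← 3119 -1075 = 2044
final state: V = 74.81 m/s, rpm = 2044 → n = rpm/60 = 34.066667 rev/s
J = V / (n·D) = 74.81 / (34.066667 × 1.165) = 1.884968
regime bands: climb J<0.5918 | cruise [0.5918, 1.1837) | windmill J≥1.1837
J = 1.8850 → windmill

J = 1.8850, regime = windmill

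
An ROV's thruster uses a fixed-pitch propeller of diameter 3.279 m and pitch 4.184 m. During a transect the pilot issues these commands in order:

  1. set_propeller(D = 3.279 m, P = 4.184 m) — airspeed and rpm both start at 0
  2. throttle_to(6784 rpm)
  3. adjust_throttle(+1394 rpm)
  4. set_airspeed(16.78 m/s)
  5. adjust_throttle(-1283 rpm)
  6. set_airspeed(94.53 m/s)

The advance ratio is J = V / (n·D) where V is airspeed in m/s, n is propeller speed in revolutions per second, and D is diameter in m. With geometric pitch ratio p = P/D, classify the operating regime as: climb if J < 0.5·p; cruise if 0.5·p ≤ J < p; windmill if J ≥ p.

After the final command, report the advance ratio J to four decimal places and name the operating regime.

set_propeller: D = 3.279 m, P = 4.184 m (p = P/D = 1.275999); state ← (V=0, rpm=0)
throttle_to(6784): rpm ← 6784
adjust_throttle(+1394): rpm ← 6784 +1394 = 8178
set_airspeed(16.78): V ← 16.78 m/s
adjust_throttle(-1283): rpm ← 8178 -1283 = 6895
set_airspeed(94.53): V ← 94.53 m/s
final state: V = 94.53 m/s, rpm = 6895 → n = rpm/60 = 114.916667 rev/s
J = V / (n·D) = 94.53 / (114.916667 × 3.279) = 0.250868
regime bands: climb J<0.6380 | cruise [0.6380, 1.2760) | windmill J≥1.2760
J = 0.2509 → climb

J = 0.2509, regime = climb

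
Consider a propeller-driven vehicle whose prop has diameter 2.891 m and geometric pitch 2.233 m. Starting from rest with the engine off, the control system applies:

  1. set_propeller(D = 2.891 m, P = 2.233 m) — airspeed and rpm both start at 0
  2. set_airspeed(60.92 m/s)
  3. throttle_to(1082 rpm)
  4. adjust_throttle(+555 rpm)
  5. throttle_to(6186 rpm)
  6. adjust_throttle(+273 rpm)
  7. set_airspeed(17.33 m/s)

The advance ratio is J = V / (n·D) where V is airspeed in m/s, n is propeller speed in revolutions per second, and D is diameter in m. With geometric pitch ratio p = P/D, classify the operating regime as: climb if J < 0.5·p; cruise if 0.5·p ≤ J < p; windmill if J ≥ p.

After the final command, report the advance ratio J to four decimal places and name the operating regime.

set_propeller: D = 2.891 m, P = 2.233 m (p = P/D = 0.772397); state ← (V=0, rpm=0)
set_airspeed(60.92): V ← 60.92 m/s
throttle_to(1082): rpm ← 1082
adjust_throttle(+555): rpm ← 1082 +555 = 1637
throttle_to(6186): rpm ← 6186
adjust_throttle(+273): rpm ← 6186 +273 = 6459
set_airspeed(17.33): V ← 17.33 m/s
final state: V = 17.33 m/s, rpm = 6459 → n = rpm/60 = 107.650000 rev/s
J = V / (n·D) = 17.33 / (107.650000 × 2.891) = 0.055685
regime bands: climb J<0.3862 | cruise [0.3862, 0.7724) | windmill J≥0.7724
J = 0.0557 → climb

J = 0.0557, regime = climb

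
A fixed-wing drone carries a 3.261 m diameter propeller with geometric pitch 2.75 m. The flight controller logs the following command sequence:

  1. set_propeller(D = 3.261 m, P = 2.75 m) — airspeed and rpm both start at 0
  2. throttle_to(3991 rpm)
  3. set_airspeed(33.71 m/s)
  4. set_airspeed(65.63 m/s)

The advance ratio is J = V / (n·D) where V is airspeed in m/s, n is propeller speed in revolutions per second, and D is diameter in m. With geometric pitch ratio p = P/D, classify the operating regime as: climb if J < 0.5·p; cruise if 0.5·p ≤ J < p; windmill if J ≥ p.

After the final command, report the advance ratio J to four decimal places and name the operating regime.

J = 0.3026, regime = climb

set_propeller: D = 3.261 m, P = 2.75 m (p = P/D = 0.843300); state ← (V=0, rpm=0)
throttle_to(3991): rpm ← 3991
set_airspeed(33.71): V ← 33.71 m/s
set_airspeed(65.63): V ← 65.63 m/s
final state: V = 65.63 m/s, rpm = 3991 → n = rpm/60 = 66.516667 rev/s
J = V / (n·D) = 65.63 / (66.516667 × 3.261) = 0.302567
regime bands: climb J<0.4216 | cruise [0.4216, 0.8433) | windmill J≥0.8433
J = 0.3026 → climb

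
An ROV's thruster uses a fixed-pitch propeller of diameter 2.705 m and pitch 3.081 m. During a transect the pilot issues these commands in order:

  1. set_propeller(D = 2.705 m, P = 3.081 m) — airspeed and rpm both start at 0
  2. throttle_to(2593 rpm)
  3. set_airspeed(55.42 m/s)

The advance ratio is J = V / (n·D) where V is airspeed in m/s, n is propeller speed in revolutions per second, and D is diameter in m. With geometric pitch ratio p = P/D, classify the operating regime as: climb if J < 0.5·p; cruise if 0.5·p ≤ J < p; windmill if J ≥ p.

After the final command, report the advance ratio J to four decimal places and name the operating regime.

set_propeller: D = 2.705 m, P = 3.081 m (p = P/D = 1.139002); state ← (V=0, rpm=0)
throttle_to(2593): rpm ← 2593
set_airspeed(55.42): V ← 55.42 m/s
final state: V = 55.42 m/s, rpm = 2593 → n = rpm/60 = 43.216667 rev/s
J = V / (n·D) = 55.42 / (43.216667 × 2.705) = 0.474076
regime bands: climb J<0.5695 | cruise [0.5695, 1.1390) | windmill J≥1.1390
J = 0.4741 → climb

J = 0.4741, regime = climb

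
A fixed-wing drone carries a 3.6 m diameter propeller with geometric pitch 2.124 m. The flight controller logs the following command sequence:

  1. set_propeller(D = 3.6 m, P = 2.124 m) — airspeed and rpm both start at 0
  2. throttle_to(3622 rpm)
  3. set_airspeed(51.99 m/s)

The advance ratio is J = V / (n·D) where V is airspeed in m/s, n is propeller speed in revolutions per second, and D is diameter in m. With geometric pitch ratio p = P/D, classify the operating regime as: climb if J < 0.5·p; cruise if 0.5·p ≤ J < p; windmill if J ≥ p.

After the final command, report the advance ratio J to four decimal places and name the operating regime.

J = 0.2392, regime = climb

set_propeller: D = 3.6 m, P = 2.124 m (p = P/D = 0.590000); state ← (V=0, rpm=0)
throttle_to(3622): rpm ← 3622
set_airspeed(51.99): V ← 51.99 m/s
final state: V = 51.99 m/s, rpm = 3622 → n = rpm/60 = 60.366667 rev/s
J = V / (n·D) = 51.99 / (60.366667 × 3.6) = 0.239232
regime bands: climb J<0.2950 | cruise [0.2950, 0.5900) | windmill J≥0.5900
J = 0.2392 → climb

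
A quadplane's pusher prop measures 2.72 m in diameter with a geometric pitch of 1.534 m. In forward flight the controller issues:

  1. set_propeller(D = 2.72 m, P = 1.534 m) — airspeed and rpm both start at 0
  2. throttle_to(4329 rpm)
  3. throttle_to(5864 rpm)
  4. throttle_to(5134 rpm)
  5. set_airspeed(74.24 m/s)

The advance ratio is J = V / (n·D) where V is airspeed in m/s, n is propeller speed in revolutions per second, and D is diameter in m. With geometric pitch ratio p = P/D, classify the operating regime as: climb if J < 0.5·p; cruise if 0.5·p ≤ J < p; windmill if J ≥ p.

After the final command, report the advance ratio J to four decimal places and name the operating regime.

set_propeller: D = 2.72 m, P = 1.534 m (p = P/D = 0.563971); state ← (V=0, rpm=0)
throttle_to(4329): rpm ← 4329
throttle_to(5864): rpm ← 5864
throttle_to(5134): rpm ← 5134
set_airspeed(74.24): V ← 74.24 m/s
final state: V = 74.24 m/s, rpm = 5134 → n = rpm/60 = 85.566667 rev/s
J = V / (n·D) = 74.24 / (85.566667 × 2.72) = 0.318981
regime bands: climb J<0.2820 | cruise [0.2820, 0.5640) | windmill J≥0.5640
J = 0.3190 → cruise

J = 0.3190, regime = cruise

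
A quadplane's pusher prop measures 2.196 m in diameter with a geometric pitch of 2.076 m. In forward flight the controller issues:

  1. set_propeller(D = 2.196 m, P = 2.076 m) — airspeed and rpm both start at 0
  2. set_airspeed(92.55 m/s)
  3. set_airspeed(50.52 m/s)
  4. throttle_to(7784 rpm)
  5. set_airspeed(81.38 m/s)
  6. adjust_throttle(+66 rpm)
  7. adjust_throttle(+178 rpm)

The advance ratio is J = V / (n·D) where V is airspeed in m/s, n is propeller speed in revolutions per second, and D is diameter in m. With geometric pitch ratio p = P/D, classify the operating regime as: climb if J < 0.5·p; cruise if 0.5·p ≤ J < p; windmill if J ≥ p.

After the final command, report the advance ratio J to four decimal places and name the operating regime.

set_propeller: D = 2.196 m, P = 2.076 m (p = P/D = 0.945355); state ← (V=0, rpm=0)
set_airspeed(92.55): V ← 92.55 m/s
set_airspeed(50.52): V ← 50.52 m/s
throttle_to(7784): rpm ← 7784
set_airspeed(81.38): V ← 81.38 m/s
adjust_throttle(+66): rpm ← 7784 +66 = 7850
adjust_throttle(+178): rpm ← 7850 +178 = 8028
final state: V = 81.38 m/s, rpm = 8028 → n = rpm/60 = 133.800000 rev/s
J = V / (n·D) = 81.38 / (133.800000 × 2.196) = 0.276968
regime bands: climb J<0.4727 | cruise [0.4727, 0.9454) | windmill J≥0.9454
J = 0.2770 → climb

J = 0.2770, regime = climb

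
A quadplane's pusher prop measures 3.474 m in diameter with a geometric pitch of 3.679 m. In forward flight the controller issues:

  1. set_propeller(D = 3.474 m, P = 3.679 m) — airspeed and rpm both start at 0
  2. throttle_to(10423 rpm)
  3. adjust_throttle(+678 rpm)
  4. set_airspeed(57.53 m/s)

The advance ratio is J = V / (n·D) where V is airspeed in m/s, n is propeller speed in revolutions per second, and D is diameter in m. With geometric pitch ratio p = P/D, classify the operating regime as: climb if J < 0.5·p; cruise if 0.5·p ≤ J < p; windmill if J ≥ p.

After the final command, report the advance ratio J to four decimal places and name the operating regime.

J = 0.0895, regime = climb

set_propeller: D = 3.474 m, P = 3.679 m (p = P/D = 1.059010); state ← (V=0, rpm=0)
throttle_to(10423): rpm ← 10423
adjust_throttle(+678): rpm ← 10423 +678 = 11101
set_airspeed(57.53): V ← 57.53 m/s
final state: V = 57.53 m/s, rpm = 11101 → n = rpm/60 = 185.016667 rev/s
J = V / (n·D) = 57.53 / (185.016667 × 3.474) = 0.089506
regime bands: climb J<0.5295 | cruise [0.5295, 1.0590) | windmill J≥1.0590
J = 0.0895 → climb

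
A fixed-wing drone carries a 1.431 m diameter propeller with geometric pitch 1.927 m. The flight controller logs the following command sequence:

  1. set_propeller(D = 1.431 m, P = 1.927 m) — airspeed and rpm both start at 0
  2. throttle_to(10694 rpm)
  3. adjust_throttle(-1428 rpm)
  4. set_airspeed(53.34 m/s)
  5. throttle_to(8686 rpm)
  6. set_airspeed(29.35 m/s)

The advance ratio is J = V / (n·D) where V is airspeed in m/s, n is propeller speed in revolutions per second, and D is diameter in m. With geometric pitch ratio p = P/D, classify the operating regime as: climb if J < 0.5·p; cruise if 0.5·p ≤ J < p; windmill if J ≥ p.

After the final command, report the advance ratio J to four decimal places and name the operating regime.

set_propeller: D = 1.431 m, P = 1.927 m (p = P/D = 1.346611); state ← (V=0, rpm=0)
throttle_to(10694): rpm ← 10694
adjust_throttle(-1428): rpm ← 10694 -1428 = 9266
set_airspeed(53.34): V ← 53.34 m/s
throttle_to(8686): rpm ← 8686
set_airspeed(29.35): V ← 29.35 m/s
final state: V = 29.35 m/s, rpm = 8686 → n = rpm/60 = 144.766667 rev/s
J = V / (n·D) = 29.35 / (144.766667 × 1.431) = 0.141677
regime bands: climb J<0.6733 | cruise [0.6733, 1.3466) | windmill J≥1.3466
J = 0.1417 → climb

J = 0.1417, regime = climb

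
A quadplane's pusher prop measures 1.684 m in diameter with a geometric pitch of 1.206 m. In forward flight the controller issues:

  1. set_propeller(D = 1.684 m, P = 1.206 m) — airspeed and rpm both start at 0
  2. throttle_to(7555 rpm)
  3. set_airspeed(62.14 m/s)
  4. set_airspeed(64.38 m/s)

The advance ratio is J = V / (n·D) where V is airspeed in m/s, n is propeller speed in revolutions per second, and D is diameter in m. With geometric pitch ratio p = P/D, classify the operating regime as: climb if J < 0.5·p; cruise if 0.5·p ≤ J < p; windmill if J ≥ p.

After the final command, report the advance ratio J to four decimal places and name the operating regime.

J = 0.3036, regime = climb

set_propeller: D = 1.684 m, P = 1.206 m (p = P/D = 0.716152); state ← (V=0, rpm=0)
throttle_to(7555): rpm ← 7555
set_airspeed(62.14): V ← 62.14 m/s
set_airspeed(64.38): V ← 64.38 m/s
final state: V = 64.38 m/s, rpm = 7555 → n = rpm/60 = 125.916667 rev/s
J = V / (n·D) = 64.38 / (125.916667 × 1.684) = 0.303617
regime bands: climb J<0.3581 | cruise [0.3581, 0.7162) | windmill J≥0.7162
J = 0.3036 → climb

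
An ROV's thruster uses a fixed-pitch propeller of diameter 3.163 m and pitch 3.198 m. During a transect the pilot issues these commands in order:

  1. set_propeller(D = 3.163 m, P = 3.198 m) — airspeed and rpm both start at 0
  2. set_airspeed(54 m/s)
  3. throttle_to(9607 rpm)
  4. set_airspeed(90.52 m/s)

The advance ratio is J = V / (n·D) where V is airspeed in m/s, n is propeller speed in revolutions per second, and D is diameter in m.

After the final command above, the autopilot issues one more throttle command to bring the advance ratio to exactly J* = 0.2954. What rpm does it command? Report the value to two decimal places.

rpm = 5812.81

set_propeller: D = 3.163 m, P = 3.198 m (p = P/D = 1.011065); state ← (V=0, rpm=0)
set_airspeed(54): V ← 54 m/s
throttle_to(9607): rpm ← 9607
set_airspeed(90.52): V ← 90.52 m/s
final state: V = 90.52 m/s, rpm = 9607 → n = rpm/60 = 160.116667 rev/s
target J* = 0.2954; solve J* = V/(n·D) for n: n = V/(J*·D) = 90.52/(0.2954 × 3.163) = 96.880163 rev/s
rpm = 60·n = 5812.809801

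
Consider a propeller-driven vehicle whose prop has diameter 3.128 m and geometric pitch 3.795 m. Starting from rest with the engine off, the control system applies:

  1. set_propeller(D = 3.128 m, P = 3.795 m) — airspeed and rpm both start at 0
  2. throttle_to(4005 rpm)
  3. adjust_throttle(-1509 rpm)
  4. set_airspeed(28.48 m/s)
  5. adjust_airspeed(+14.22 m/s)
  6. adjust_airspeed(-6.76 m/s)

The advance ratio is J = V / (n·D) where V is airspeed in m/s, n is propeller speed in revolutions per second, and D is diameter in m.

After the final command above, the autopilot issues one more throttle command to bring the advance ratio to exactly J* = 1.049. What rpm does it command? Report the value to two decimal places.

rpm = 657.18

set_propeller: D = 3.128 m, P = 3.795 m (p = P/D = 1.213235); state ← (V=0, rpm=0)
throttle_to(4005): rpm ← 4005
adjust_throttle(-1509): rpm ← 4005 -1509 = 2496
set_airspeed(28.48): V ← 28.48 m/s
adjust_airspeed(+14.22): V ← 28.48 +14.22 = 42.7 m/s
adjust_airspeed(-6.76): V ← 42.7 -6.76 = 35.94 m/s
final state: V = 35.94 m/s, rpm = 2496 → n = rpm/60 = 41.600000 rev/s
target J* = 1.049; solve J* = V/(n·D) for n: n = V/(J*·D) = 35.94/(1.049 × 3.128) = 10.953069 rev/s
rpm = 60·n = 657.184165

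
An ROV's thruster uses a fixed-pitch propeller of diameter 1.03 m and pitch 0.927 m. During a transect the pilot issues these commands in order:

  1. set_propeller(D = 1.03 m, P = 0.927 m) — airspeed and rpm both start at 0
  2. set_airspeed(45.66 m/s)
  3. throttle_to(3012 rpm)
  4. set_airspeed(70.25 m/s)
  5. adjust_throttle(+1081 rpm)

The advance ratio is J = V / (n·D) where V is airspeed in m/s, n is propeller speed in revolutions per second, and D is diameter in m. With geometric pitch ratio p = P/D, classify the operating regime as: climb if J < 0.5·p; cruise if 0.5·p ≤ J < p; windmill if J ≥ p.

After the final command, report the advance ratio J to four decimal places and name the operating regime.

set_propeller: D = 1.03 m, P = 0.927 m (p = P/D = 0.900000); state ← (V=0, rpm=0)
set_airspeed(45.66): V ← 45.66 m/s
throttle_to(3012): rpm ← 3012
set_airspeed(70.25): V ← 70.25 m/s
adjust_throttle(+1081): rpm ← 3012 +1081 = 4093
final state: V = 70.25 m/s, rpm = 4093 → n = rpm/60 = 68.216667 rev/s
J = V / (n·D) = 70.25 / (68.216667 × 1.03) = 0.999813
regime bands: climb J<0.4500 | cruise [0.4500, 0.9000) | windmill J≥0.9000
J = 0.9998 → windmill

J = 0.9998, regime = windmill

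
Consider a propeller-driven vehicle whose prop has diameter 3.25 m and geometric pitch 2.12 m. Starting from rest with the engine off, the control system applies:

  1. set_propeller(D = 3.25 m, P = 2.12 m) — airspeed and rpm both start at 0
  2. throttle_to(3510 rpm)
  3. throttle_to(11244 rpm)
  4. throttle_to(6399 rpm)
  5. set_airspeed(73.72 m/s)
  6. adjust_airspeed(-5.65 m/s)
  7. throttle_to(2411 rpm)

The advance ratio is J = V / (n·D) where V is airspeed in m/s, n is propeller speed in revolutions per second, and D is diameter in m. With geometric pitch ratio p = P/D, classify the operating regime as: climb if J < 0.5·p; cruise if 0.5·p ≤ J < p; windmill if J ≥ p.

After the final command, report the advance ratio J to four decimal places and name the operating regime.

J = 0.5212, regime = cruise

set_propeller: D = 3.25 m, P = 2.12 m (p = P/D = 0.652308); state ← (V=0, rpm=0)
throttle_to(3510): rpm ← 3510
throttle_to(11244): rpm ← 11244
throttle_to(6399): rpm ← 6399
set_airspeed(73.72): V ← 73.72 m/s
adjust_airspeed(-5.65): V ← 73.72 -5.65 = 68.07 m/s
throttle_to(2411): rpm ← 2411
final state: V = 68.07 m/s, rpm = 2411 → n = rpm/60 = 40.183333 rev/s
J = V / (n·D) = 68.07 / (40.183333 × 3.25) = 0.521226
regime bands: climb J<0.3262 | cruise [0.3262, 0.6523) | windmill J≥0.6523
J = 0.5212 → cruise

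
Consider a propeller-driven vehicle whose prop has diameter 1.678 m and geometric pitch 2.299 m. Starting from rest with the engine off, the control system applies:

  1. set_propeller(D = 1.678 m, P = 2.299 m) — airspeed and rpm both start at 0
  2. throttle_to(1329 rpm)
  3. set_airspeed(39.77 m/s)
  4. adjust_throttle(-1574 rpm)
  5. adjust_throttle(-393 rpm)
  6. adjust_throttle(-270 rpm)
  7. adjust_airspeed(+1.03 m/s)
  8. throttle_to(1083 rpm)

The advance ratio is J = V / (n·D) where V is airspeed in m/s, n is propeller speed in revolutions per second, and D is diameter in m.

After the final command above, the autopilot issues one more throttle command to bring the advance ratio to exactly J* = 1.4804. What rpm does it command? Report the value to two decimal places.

rpm = 985.46

set_propeller: D = 1.678 m, P = 2.299 m (p = P/D = 1.370083); state ← (V=0, rpm=0)
throttle_to(1329): rpm ← 1329
set_airspeed(39.77): V ← 39.77 m/s
adjust_throttle(-1574): rpm ← 1329 -1574 = -245
adjust_throttle(-393): rpm ← -245 -393 = -638
adjust_throttle(-270): rpm ← -638 -270 = -908
adjust_airspeed(+1.03): V ← 39.77 +1.03 = 40.8 m/s
throttle_to(1083): rpm ← 1083
final state: V = 40.8 m/s, rpm = 1083 → n = rpm/60 = 18.050000 rev/s
target J* = 1.4804; solve J* = V/(n·D) for n: n = V/(J*·D) = 40.8/(1.4804 × 1.678) = 16.424386 rev/s
rpm = 60·n = 985.463131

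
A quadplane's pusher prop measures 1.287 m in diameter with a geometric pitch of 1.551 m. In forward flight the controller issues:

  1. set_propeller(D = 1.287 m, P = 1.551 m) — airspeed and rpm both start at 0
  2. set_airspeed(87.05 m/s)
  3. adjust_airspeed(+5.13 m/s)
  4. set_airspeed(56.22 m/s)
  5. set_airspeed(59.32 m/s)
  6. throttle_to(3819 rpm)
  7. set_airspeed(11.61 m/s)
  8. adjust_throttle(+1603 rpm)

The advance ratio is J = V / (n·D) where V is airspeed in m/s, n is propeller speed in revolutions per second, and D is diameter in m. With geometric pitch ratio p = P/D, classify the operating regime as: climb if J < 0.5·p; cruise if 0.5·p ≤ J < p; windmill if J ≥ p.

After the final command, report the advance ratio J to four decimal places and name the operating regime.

set_propeller: D = 1.287 m, P = 1.551 m (p = P/D = 1.205128); state ← (V=0, rpm=0)
set_airspeed(87.05): V ← 87.05 m/s
adjust_airspeed(+5.13): V ← 87.05 +5.13 = 92.18 m/s
set_airspeed(56.22): V ← 56.22 m/s
set_airspeed(59.32): V ← 59.32 m/s
throttle_to(3819): rpm ← 3819
set_airspeed(11.61): V ← 11.61 m/s
adjust_throttle(+1603): rpm ← 3819 +1603 = 5422
final state: V = 11.61 m/s, rpm = 5422 → n = rpm/60 = 90.366667 rev/s
J = V / (n·D) = 11.61 / (90.366667 × 1.287) = 0.099826
regime bands: climb J<0.6026 | cruise [0.6026, 1.2051) | windmill J≥1.2051
J = 0.0998 → climb

J = 0.0998, regime = climb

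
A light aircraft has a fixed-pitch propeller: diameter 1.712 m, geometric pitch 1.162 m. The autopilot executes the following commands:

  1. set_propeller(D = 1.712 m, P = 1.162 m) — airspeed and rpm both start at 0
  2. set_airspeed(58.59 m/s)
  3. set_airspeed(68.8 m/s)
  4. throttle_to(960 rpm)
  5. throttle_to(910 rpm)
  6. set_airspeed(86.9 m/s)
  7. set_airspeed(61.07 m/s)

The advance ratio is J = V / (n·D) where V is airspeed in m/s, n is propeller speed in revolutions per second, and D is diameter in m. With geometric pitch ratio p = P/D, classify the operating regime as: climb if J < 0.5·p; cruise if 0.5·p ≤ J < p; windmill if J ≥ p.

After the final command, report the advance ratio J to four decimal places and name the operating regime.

set_propeller: D = 1.712 m, P = 1.162 m (p = P/D = 0.678738); state ← (V=0, rpm=0)
set_airspeed(58.59): V ← 58.59 m/s
set_airspeed(68.8): V ← 68.8 m/s
throttle_to(960): rpm ← 960
throttle_to(910): rpm ← 910
set_airspeed(86.9): V ← 86.9 m/s
set_airspeed(61.07): V ← 61.07 m/s
final state: V = 61.07 m/s, rpm = 910 → n = rpm/60 = 15.166667 rev/s
J = V / (n·D) = 61.07 / (15.166667 × 1.712) = 2.351982
regime bands: climb J<0.3394 | cruise [0.3394, 0.6787) | windmill J≥0.6787
J = 2.3520 → windmill

J = 2.3520, regime = windmill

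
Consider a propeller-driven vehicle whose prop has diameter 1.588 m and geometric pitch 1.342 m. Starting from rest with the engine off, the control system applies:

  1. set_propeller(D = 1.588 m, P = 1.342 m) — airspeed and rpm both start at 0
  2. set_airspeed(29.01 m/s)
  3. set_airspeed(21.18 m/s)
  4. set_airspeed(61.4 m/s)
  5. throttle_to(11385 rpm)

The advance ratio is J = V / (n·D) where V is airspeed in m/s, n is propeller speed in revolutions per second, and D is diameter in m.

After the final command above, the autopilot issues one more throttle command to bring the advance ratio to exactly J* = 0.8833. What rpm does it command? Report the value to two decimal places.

set_propeller: D = 1.588 m, P = 1.342 m (p = P/D = 0.845088); state ← (V=0, rpm=0)
set_airspeed(29.01): V ← 29.01 m/s
set_airspeed(21.18): V ← 21.18 m/s
set_airspeed(61.4): V ← 61.4 m/s
throttle_to(11385): rpm ← 11385
final state: V = 61.4 m/s, rpm = 11385 → n = rpm/60 = 189.750000 rev/s
target J* = 0.8833; solve J* = V/(n·D) for n: n = V/(J*·D) = 61.4/(0.8833 × 1.588) = 43.773336 rev/s
rpm = 60·n = 2626.400141

rpm = 2626.40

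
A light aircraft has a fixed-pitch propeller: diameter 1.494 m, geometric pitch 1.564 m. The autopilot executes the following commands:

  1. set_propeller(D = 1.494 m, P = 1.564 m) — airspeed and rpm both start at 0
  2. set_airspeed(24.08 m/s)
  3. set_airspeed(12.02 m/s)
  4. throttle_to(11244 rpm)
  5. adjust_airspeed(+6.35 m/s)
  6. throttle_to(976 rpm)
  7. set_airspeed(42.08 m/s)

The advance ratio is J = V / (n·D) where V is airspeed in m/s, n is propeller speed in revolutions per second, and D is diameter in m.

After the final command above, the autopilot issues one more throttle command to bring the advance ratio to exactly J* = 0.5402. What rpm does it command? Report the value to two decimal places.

set_propeller: D = 1.494 m, P = 1.564 m (p = P/D = 1.046854); state ← (V=0, rpm=0)
set_airspeed(24.08): V ← 24.08 m/s
set_airspeed(12.02): V ← 12.02 m/s
throttle_to(11244): rpm ← 11244
adjust_airspeed(+6.35): V ← 12.02 +6.35 = 18.37 m/s
throttle_to(976): rpm ← 976
set_airspeed(42.08): V ← 42.08 m/s
final state: V = 42.08 m/s, rpm = 976 → n = rpm/60 = 16.266667 rev/s
target J* = 0.5402; solve J* = V/(n·D) for n: n = V/(J*·D) = 42.08/(0.5402 × 1.494) = 52.139943 rev/s
rpm = 60·n = 3128.396593

rpm = 3128.40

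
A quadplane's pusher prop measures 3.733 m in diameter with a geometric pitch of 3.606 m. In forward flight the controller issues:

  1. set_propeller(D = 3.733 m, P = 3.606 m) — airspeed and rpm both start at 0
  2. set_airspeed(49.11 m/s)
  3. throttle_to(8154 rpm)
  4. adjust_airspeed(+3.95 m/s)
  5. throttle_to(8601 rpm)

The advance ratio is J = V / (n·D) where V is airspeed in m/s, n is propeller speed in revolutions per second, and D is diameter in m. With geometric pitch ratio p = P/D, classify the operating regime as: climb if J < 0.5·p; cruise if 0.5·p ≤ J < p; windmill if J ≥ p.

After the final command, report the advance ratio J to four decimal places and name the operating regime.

set_propeller: D = 3.733 m, P = 3.606 m (p = P/D = 0.965979); state ← (V=0, rpm=0)
set_airspeed(49.11): V ← 49.11 m/s
throttle_to(8154): rpm ← 8154
adjust_airspeed(+3.95): V ← 49.11 +3.95 = 53.06 m/s
throttle_to(8601): rpm ← 8601
final state: V = 53.06 m/s, rpm = 8601 → n = rpm/60 = 143.350000 rev/s
J = V / (n·D) = 53.06 / (143.350000 × 3.733) = 0.099154
regime bands: climb J<0.4830 | cruise [0.4830, 0.9660) | windmill J≥0.9660
J = 0.0992 → climb

J = 0.0992, regime = climb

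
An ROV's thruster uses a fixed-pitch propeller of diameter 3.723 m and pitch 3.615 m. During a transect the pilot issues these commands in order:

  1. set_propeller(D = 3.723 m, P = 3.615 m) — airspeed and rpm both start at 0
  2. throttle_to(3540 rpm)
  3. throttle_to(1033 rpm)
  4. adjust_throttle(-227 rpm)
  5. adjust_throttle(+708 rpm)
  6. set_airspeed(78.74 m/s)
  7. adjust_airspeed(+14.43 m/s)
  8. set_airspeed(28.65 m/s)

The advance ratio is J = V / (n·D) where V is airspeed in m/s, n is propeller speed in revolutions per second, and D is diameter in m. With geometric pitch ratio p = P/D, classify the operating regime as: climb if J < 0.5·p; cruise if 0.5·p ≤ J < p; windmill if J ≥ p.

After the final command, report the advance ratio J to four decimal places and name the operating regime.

J = 0.3050, regime = climb

set_propeller: D = 3.723 m, P = 3.615 m (p = P/D = 0.970991); state ← (V=0, rpm=0)
throttle_to(3540): rpm ← 3540
throttle_to(1033): rpm ← 1033
adjust_throttle(-227): rpm ← 1033 -227 = 806
adjust_throttle(+708): rpm ← 806 +708 = 1514
set_airspeed(78.74): V ← 78.74 m/s
adjust_airspeed(+14.43): V ← 78.74 +14.43 = 93.17 m/s
set_airspeed(28.65): V ← 28.65 m/s
final state: V = 28.65 m/s, rpm = 1514 → n = rpm/60 = 25.233333 rev/s
J = V / (n·D) = 28.65 / (25.233333 × 3.723) = 0.304970
regime bands: climb J<0.4855 | cruise [0.4855, 0.9710) | windmill J≥0.9710
J = 0.3050 → climb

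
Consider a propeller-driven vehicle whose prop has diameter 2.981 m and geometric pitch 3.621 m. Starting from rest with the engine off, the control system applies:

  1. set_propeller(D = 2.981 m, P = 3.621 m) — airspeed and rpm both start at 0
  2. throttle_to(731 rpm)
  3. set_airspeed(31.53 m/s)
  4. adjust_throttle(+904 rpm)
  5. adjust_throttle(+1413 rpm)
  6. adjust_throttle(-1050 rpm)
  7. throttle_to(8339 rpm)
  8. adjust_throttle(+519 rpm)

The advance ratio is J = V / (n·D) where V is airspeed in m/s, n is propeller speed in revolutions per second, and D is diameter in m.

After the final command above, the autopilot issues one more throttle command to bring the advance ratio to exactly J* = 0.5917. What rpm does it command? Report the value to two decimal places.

rpm = 1072.54

set_propeller: D = 2.981 m, P = 3.621 m (p = P/D = 1.214693); state ← (V=0, rpm=0)
throttle_to(731): rpm ← 731
set_airspeed(31.53): V ← 31.53 m/s
adjust_throttle(+904): rpm ← 731 +904 = 1635
adjust_throttle(+1413): rpm ← 1635 +1413 = 3048
adjust_throttle(-1050): rpm ← 3048 -1050 = 1998
throttle_to(8339): rpm ← 8339
adjust_throttle(+519): rpm ← 8339 +519 = 8858
final state: V = 31.53 m/s, rpm = 8858 → n = rpm/60 = 147.633333 rev/s
target J* = 0.5917; solve J* = V/(n·D) for n: n = V/(J*·D) = 31.53/(0.5917 × 2.981) = 17.875592 rev/s
rpm = 60·n = 1072.535500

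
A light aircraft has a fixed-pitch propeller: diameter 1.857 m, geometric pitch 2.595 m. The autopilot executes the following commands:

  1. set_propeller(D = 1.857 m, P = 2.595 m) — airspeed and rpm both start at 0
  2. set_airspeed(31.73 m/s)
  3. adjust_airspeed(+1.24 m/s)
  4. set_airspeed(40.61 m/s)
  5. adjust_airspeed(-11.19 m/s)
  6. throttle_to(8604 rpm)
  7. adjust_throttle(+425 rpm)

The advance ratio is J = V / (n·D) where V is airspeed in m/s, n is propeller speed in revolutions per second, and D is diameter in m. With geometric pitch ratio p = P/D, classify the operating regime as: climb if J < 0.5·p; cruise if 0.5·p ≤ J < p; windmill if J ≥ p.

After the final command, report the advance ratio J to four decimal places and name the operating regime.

J = 0.1053, regime = climb

set_propeller: D = 1.857 m, P = 2.595 m (p = P/D = 1.397415); state ← (V=0, rpm=0)
set_airspeed(31.73): V ← 31.73 m/s
adjust_airspeed(+1.24): V ← 31.73 +1.24 = 32.97 m/s
set_airspeed(40.61): V ← 40.61 m/s
adjust_airspeed(-11.19): V ← 40.61 -11.19 = 29.42 m/s
throttle_to(8604): rpm ← 8604
adjust_throttle(+425): rpm ← 8604 +425 = 9029
final state: V = 29.42 m/s, rpm = 9029 → n = rpm/60 = 150.483333 rev/s
J = V / (n·D) = 29.42 / (150.483333 × 1.857) = 0.105279
regime bands: climb J<0.6987 | cruise [0.6987, 1.3974) | windmill J≥1.3974
J = 0.1053 → climb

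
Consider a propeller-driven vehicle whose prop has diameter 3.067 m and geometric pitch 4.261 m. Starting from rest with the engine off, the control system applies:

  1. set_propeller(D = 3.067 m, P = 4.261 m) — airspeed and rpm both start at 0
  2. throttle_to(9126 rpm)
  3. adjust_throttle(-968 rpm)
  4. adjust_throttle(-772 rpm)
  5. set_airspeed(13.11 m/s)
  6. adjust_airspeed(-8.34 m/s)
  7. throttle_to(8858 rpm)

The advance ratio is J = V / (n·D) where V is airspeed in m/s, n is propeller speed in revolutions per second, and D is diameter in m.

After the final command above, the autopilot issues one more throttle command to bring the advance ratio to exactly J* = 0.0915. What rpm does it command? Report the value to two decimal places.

set_propeller: D = 3.067 m, P = 4.261 m (p = P/D = 1.389306); state ← (V=0, rpm=0)
throttle_to(9126): rpm ← 9126
adjust_throttle(-968): rpm ← 9126 -968 = 8158
adjust_throttle(-772): rpm ← 8158 -772 = 7386
set_airspeed(13.11): V ← 13.11 m/s
adjust_airspeed(-8.34): V ← 13.11 -8.34 = 4.77 m/s
throttle_to(8858): rpm ← 8858
final state: V = 4.77 m/s, rpm = 8858 → n = rpm/60 = 147.633333 rev/s
target J* = 0.0915; solve J* = V/(n·D) for n: n = V/(J*·D) = 4.77/(0.0915 × 3.067) = 16.997440 rev/s
rpm = 60·n = 1019.846382

rpm = 1019.85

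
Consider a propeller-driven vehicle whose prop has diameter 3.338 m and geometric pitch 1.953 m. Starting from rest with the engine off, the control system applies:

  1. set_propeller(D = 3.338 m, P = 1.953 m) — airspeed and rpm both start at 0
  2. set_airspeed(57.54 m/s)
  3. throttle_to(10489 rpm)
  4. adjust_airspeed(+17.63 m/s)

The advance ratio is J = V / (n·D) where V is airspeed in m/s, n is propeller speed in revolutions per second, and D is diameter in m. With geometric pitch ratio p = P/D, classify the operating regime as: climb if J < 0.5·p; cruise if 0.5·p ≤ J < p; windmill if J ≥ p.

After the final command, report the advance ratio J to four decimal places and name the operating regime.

set_propeller: D = 3.338 m, P = 1.953 m (p = P/D = 0.585081); state ← (V=0, rpm=0)
set_airspeed(57.54): V ← 57.54 m/s
throttle_to(10489): rpm ← 10489
adjust_airspeed(+17.63): V ← 57.54 +17.63 = 75.17 m/s
final state: V = 75.17 m/s, rpm = 10489 → n = rpm/60 = 174.816667 rev/s
J = V / (n·D) = 75.17 / (174.816667 × 3.338) = 0.128818
regime bands: climb J<0.2925 | cruise [0.2925, 0.5851) | windmill J≥0.5851
J = 0.1288 → climb

J = 0.1288, regime = climb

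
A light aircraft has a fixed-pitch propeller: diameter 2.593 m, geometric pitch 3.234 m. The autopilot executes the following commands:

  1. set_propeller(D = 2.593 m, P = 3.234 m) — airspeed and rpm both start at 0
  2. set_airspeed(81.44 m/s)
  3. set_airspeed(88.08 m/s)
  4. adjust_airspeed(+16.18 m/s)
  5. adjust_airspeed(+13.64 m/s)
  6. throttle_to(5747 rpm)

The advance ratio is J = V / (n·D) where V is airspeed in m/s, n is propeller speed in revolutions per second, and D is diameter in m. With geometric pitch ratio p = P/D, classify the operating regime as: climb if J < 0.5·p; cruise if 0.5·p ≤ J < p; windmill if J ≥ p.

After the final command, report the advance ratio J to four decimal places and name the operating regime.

set_propeller: D = 2.593 m, P = 3.234 m (p = P/D = 1.247204); state ← (V=0, rpm=0)
set_airspeed(81.44): V ← 81.44 m/s
set_airspeed(88.08): V ← 88.08 m/s
adjust_airspeed(+16.18): V ← 88.08 +16.18 = 104.26 m/s
adjust_airspeed(+13.64): V ← 104.26 +13.64 = 117.9 m/s
throttle_to(5747): rpm ← 5747
final state: V = 117.9 m/s, rpm = 5747 → n = rpm/60 = 95.783333 rev/s
J = V / (n·D) = 117.9 / (95.783333 × 2.593) = 0.474702
regime bands: climb J<0.6236 | cruise [0.6236, 1.2472) | windmill J≥1.2472
J = 0.4747 → climb

J = 0.4747, regime = climb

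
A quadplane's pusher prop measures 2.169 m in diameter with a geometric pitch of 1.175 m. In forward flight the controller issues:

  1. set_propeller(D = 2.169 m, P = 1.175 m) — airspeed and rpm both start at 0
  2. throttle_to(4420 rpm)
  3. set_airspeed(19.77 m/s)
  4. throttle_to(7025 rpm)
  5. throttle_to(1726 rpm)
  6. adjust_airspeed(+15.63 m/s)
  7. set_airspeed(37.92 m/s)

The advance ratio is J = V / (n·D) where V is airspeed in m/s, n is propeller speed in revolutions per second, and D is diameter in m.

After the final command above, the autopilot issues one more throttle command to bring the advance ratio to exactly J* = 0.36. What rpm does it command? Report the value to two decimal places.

set_propeller: D = 2.169 m, P = 1.175 m (p = P/D = 0.541724); state ← (V=0, rpm=0)
throttle_to(4420): rpm ← 4420
set_airspeed(19.77): V ← 19.77 m/s
throttle_to(7025): rpm ← 7025
throttle_to(1726): rpm ← 1726
adjust_airspeed(+15.63): V ← 19.77 +15.63 = 35.4 m/s
set_airspeed(37.92): V ← 37.92 m/s
final state: V = 37.92 m/s, rpm = 1726 → n = rpm/60 = 28.766667 rev/s
target J* = 0.36; solve J* = V/(n·D) for n: n = V/(J*·D) = 37.92/(0.36 × 2.169) = 48.563086 rev/s
rpm = 60·n = 2913.785154

rpm = 2913.79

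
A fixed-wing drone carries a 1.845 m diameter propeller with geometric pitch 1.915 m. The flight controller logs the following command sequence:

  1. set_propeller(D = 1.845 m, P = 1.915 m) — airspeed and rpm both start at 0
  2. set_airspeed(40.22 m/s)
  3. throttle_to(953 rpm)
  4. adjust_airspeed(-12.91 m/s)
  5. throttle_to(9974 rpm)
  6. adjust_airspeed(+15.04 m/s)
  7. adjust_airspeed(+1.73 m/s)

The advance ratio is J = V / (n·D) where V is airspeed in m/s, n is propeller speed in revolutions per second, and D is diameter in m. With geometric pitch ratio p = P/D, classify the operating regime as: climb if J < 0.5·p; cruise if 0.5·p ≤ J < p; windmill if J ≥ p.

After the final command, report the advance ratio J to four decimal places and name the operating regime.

J = 0.1437, regime = climb

set_propeller: D = 1.845 m, P = 1.915 m (p = P/D = 1.037940); state ← (V=0, rpm=0)
set_airspeed(40.22): V ← 40.22 m/s
throttle_to(953): rpm ← 953
adjust_airspeed(-12.91): V ← 40.22 -12.91 = 27.31 m/s
throttle_to(9974): rpm ← 9974
adjust_airspeed(+15.04): V ← 27.31 +15.04 = 42.35 m/s
adjust_airspeed(+1.73): V ← 42.35 +1.73 = 44.08 m/s
final state: V = 44.08 m/s, rpm = 9974 → n = rpm/60 = 166.233333 rev/s
J = V / (n·D) = 44.08 / (166.233333 × 1.845) = 0.143723
regime bands: climb J<0.5190 | cruise [0.5190, 1.0379) | windmill J≥1.0379
J = 0.1437 → climb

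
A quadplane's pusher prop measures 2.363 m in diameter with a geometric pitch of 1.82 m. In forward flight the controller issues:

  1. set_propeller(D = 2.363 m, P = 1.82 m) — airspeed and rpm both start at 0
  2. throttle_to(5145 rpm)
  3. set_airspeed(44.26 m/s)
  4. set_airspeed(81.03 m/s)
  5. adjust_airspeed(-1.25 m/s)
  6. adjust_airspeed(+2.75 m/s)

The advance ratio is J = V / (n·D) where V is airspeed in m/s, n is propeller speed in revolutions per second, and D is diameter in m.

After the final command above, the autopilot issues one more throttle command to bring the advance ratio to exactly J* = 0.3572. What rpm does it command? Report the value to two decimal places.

set_propeller: D = 2.363 m, P = 1.82 m (p = P/D = 0.770207); state ← (V=0, rpm=0)
throttle_to(5145): rpm ← 5145
set_airspeed(44.26): V ← 44.26 m/s
set_airspeed(81.03): V ← 81.03 m/s
adjust_airspeed(-1.25): V ← 81.03 -1.25 = 79.78 m/s
adjust_airspeed(+2.75): V ← 79.78 +2.75 = 82.53 m/s
final state: V = 82.53 m/s, rpm = 5145 → n = rpm/60 = 85.750000 rev/s
target J* = 0.3572; solve J* = V/(n·D) for n: n = V/(J*·D) = 82.53/(0.3572 × 2.363) = 97.776992 rev/s
rpm = 60·n = 5866.619530

rpm = 5866.62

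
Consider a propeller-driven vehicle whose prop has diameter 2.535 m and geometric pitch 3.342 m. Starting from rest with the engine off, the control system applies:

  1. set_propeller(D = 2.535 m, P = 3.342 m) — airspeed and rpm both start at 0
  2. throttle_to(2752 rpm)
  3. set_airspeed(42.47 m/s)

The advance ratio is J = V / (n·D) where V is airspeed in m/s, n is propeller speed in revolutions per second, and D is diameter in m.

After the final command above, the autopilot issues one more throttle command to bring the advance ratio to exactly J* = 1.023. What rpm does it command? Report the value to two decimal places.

rpm = 982.61

set_propeller: D = 2.535 m, P = 3.342 m (p = P/D = 1.318343); state ← (V=0, rpm=0)
throttle_to(2752): rpm ← 2752
set_airspeed(42.47): V ← 42.47 m/s
final state: V = 42.47 m/s, rpm = 2752 → n = rpm/60 = 45.866667 rev/s
target J* = 1.023; solve J* = V/(n·D) for n: n = V/(J*·D) = 42.47/(1.023 × 2.535) = 16.376786 rev/s
rpm = 60·n = 982.607136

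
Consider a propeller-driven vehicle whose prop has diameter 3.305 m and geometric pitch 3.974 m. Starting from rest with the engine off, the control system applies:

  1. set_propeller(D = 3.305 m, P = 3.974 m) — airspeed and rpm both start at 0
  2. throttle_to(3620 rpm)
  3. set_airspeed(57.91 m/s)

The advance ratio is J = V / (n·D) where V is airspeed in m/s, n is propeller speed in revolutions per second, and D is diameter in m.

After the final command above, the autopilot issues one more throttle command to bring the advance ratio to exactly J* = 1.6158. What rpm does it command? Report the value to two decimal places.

rpm = 650.65

set_propeller: D = 3.305 m, P = 3.974 m (p = P/D = 1.202421); state ← (V=0, rpm=0)
throttle_to(3620): rpm ← 3620
set_airspeed(57.91): V ← 57.91 m/s
final state: V = 57.91 m/s, rpm = 3620 → n = rpm/60 = 60.333333 rev/s
target J* = 1.6158; solve J* = V/(n·D) for n: n = V/(J*·D) = 57.91/(1.6158 × 3.305) = 10.844125 rev/s
rpm = 60·n = 650.647473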